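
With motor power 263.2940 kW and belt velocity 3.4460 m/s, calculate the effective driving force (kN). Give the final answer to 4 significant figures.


Te = P / v = 263.2940 / 3.4460
Te = 76.41 kN


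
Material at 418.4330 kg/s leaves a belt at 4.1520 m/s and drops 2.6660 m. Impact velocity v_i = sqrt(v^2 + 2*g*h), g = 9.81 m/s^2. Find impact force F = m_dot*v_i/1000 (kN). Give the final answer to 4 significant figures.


v_i = sqrt(4.1520^2 + 2*9.81*2.6660) = 8.33943 m/s
F = 418.4330 * 8.33943 / 1000
F = 3.489 kN


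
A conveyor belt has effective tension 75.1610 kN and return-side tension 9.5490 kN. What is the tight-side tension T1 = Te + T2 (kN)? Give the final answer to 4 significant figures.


T1 = Te + T2 = 75.1610 + 9.5490
T1 = 84.71 kN


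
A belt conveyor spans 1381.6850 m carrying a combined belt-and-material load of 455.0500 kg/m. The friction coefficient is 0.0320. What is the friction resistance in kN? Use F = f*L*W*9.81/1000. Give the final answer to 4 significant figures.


F = 0.0320 * 1381.6850 * 455.0500 * 9.81 / 1000
F = 197.4 kN


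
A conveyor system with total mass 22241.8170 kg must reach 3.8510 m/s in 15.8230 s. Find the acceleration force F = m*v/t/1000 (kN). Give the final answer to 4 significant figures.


F = 22241.8170 * 3.8510 / 15.8230 / 1000
F = 5.413 kN


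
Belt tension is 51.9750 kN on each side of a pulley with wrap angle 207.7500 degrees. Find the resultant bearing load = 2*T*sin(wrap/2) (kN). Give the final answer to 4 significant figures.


F = 2 * 51.9750 * sin(207.7500/2 deg)
F = 100.9 kN


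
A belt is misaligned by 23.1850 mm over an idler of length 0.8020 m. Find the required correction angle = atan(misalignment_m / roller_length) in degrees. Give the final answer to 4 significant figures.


misalign_m = 23.1850 / 1000 = 0.023185 m
angle = atan(0.023185 / 0.8020)
angle = 1.656 deg


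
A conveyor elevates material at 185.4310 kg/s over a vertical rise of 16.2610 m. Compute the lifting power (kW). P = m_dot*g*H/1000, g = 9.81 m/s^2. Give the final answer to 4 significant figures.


P = 185.4310 * 9.81 * 16.2610 / 1000
P = 29.58 kW


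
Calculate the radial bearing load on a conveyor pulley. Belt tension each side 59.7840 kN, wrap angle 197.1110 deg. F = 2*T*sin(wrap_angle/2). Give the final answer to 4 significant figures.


F = 2 * 59.7840 * sin(197.1110/2 deg)
F = 118.2 kN


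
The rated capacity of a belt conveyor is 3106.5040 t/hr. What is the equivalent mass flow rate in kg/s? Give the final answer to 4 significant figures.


m_dot = 3106.5040 * 1000 / 3600
m_dot = 862.9 kg/s


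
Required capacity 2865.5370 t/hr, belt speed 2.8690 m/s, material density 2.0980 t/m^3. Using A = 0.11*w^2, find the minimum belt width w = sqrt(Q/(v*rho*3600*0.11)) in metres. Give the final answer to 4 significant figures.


A_req = 2865.5370 / (2.8690 * 2.0980 * 3600) = 0.132241 m^2
w = sqrt(0.132241 / 0.11)
w = 1.096 m


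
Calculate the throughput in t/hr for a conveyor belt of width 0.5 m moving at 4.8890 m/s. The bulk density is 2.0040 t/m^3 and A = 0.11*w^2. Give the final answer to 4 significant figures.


A = 0.11 * 0.5^2 = 0.0275 m^2
C = 0.0275 * 4.8890 * 2.0040 * 3600
C = 970.0 t/hr


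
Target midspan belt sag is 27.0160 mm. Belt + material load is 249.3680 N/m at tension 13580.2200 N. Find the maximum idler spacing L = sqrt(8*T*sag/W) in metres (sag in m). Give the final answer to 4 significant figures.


sag = 27.0160/1000 = 0.027016 m
L = sqrt(8 * 13580.2200 * 0.027016 / 249.3680)
L = 3.431 m


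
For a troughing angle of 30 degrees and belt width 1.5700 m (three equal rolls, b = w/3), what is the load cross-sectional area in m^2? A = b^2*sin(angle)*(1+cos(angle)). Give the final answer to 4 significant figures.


b = 1.5700/3 = 0.523333 m
A = 0.523333^2 * sin(30 deg) * (1 + cos(30 deg))
A = 0.2555 m^2


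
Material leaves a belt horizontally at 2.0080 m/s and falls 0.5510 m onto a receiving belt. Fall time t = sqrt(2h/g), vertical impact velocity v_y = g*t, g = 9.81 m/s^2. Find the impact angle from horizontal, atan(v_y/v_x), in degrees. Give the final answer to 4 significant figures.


t = sqrt(2*0.5510/9.81) = 0.335163 s
v_y = 9.81 * 0.335163 = 3.28795 m/s
angle = atan(3.28795 / 2.0080) = 58.59 deg


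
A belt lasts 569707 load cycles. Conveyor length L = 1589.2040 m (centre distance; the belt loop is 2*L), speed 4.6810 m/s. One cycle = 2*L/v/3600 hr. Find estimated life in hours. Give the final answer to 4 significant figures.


cycle_time = 2 * 1589.2040 / 4.6810 / 3600 = 0.188612 hr
life = 569707 * 0.188612 = 107500 hours


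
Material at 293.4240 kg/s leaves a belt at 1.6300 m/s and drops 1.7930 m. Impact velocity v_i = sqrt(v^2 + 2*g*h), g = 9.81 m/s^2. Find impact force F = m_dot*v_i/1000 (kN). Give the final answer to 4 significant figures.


v_i = sqrt(1.6300^2 + 2*9.81*1.7930) = 6.15106 m/s
F = 293.4240 * 6.15106 / 1000
F = 1.805 kN


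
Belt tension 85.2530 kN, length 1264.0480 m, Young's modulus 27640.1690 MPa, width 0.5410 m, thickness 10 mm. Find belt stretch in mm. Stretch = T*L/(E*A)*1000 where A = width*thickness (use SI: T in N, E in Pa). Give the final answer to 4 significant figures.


A = 0.5410 * 0.01 = 0.00541 m^2
Stretch = 85.2530*1000 * 1264.0480 / (27640.1690e6 * 0.00541) * 1000
Stretch = 720.7 mm


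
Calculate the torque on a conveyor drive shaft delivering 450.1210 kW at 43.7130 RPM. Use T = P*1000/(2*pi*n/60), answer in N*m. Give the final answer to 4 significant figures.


omega = 2*pi*43.7130/60 = 4.57761 rad/s
T = 450.1210*1000 / 4.57761
T = 98330 N*m


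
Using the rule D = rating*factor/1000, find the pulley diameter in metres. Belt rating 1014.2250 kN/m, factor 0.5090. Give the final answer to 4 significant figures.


D = 1014.2250 * 0.5090 / 1000
D = 0.5162 m


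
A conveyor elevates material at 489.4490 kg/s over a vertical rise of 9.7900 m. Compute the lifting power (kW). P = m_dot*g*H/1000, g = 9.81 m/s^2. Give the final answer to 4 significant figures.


P = 489.4490 * 9.81 * 9.7900 / 1000
P = 47.01 kW


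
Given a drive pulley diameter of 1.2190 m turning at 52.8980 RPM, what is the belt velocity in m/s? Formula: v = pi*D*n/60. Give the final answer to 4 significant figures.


v = pi * 1.2190 * 52.8980 / 60
v = 3.376 m/s


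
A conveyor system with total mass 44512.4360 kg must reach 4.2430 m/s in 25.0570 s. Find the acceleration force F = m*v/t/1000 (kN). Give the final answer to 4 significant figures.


F = 44512.4360 * 4.2430 / 25.0570 / 1000
F = 7.537 kN


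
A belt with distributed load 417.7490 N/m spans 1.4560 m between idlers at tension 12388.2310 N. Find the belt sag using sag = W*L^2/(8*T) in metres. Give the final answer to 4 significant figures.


sag = 417.7490 * 1.4560^2 / (8 * 12388.2310)
sag = 0.008936 m


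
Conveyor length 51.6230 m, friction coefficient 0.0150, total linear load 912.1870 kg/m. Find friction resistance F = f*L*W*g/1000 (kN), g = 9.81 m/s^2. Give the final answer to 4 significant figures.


F = 0.0150 * 51.6230 * 912.1870 * 9.81 / 1000
F = 6.929 kN


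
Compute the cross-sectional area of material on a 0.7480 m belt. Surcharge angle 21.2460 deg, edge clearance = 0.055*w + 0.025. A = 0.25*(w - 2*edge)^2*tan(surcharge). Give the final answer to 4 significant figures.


edge = 0.055*0.7480 + 0.025 = 0.06614 m
ew = 0.7480 - 2*0.06614 = 0.61572 m
A = 0.25 * 0.61572^2 * tan(21.2460 deg)
A = 0.03685 m^2


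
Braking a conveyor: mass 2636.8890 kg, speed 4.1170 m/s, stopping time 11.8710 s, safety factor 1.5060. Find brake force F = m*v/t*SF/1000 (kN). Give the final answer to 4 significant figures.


F = 2636.8890 * 4.1170 / 11.8710 * 1.5060 / 1000
F = 1.377 kN


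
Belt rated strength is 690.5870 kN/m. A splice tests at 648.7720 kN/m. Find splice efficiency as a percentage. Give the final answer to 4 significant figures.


Eff = 648.7720 / 690.5870 * 100
Eff = 93.95 %


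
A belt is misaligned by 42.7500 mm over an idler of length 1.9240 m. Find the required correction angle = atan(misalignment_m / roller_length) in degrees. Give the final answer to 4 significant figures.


misalign_m = 42.7500 / 1000 = 0.042750 m
angle = atan(0.042750 / 1.9240)
angle = 1.273 deg


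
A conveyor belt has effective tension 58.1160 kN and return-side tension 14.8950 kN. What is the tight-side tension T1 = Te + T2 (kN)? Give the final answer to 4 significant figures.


T1 = Te + T2 = 58.1160 + 14.8950
T1 = 73.01 kN


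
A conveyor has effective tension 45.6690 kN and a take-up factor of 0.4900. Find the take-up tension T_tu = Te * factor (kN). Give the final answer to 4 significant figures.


T_tu = 45.6690 * 0.4900
T_tu = 22.38 kN


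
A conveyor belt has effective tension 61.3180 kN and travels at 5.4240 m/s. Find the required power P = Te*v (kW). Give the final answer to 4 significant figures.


P = Te * v = 61.3180 * 5.4240
P = 332.6 kW


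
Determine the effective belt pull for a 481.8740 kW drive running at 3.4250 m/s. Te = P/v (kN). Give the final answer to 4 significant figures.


Te = P / v = 481.8740 / 3.4250
Te = 140.7 kN


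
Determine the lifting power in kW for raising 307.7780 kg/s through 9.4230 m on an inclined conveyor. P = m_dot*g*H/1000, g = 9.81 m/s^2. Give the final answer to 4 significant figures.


P = 307.7780 * 9.81 * 9.4230 / 1000
P = 28.45 kW


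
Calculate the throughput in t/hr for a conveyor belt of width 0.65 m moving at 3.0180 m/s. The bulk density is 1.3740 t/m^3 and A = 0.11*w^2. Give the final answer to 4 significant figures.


A = 0.11 * 0.65^2 = 0.046475 m^2
C = 0.046475 * 3.0180 * 1.3740 * 3600
C = 693.8 t/hr


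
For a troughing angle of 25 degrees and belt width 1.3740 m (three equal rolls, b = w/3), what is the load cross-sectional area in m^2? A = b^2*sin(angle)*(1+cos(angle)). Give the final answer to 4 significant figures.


b = 1.3740/3 = 0.458 m
A = 0.458^2 * sin(25 deg) * (1 + cos(25 deg))
A = 0.1690 m^2


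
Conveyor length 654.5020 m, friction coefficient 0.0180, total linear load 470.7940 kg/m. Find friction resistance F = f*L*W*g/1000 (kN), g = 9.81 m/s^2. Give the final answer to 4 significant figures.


F = 0.0180 * 654.5020 * 470.7940 * 9.81 / 1000
F = 54.41 kN


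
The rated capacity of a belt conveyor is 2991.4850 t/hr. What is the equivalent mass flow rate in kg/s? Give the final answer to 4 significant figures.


m_dot = 2991.4850 * 1000 / 3600
m_dot = 831.0 kg/s


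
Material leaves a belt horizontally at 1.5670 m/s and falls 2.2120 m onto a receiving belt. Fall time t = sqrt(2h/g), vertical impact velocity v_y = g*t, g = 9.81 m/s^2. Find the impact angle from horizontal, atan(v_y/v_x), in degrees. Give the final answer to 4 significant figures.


t = sqrt(2*2.2120/9.81) = 0.671542 s
v_y = 9.81 * 0.671542 = 6.58783 m/s
angle = atan(6.58783 / 1.5670) = 76.62 deg


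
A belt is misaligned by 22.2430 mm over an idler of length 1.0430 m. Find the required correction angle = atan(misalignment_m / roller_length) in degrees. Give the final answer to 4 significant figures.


misalign_m = 22.2430 / 1000 = 0.022243 m
angle = atan(0.022243 / 1.0430)
angle = 1.222 deg


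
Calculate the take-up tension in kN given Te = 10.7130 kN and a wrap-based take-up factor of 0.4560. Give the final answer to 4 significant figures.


T_tu = 10.7130 * 0.4560
T_tu = 4.885 kN


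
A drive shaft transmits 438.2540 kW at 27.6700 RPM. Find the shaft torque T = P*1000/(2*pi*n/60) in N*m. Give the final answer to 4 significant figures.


omega = 2*pi*27.6700/60 = 2.8976 rad/s
T = 438.2540*1000 / 2.8976
T = 151200 N*m


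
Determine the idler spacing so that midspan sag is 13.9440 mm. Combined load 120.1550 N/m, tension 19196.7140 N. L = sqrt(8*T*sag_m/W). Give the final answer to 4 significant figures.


sag = 13.9440/1000 = 0.013944 m
L = sqrt(8 * 19196.7140 * 0.013944 / 120.1550)
L = 4.222 m


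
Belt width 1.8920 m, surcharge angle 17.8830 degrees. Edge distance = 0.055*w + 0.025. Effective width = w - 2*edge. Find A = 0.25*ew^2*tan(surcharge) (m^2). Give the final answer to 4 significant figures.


edge = 0.055*1.8920 + 0.025 = 0.12906 m
ew = 1.8920 - 2*0.12906 = 1.63388 m
A = 0.25 * 1.63388^2 * tan(17.8830 deg)
A = 0.2153 m^2


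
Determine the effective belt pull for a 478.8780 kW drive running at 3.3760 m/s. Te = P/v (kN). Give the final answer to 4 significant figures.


Te = P / v = 478.8780 / 3.3760
Te = 141.8 kN


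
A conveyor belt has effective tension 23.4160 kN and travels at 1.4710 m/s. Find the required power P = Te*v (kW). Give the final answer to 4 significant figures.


P = Te * v = 23.4160 * 1.4710
P = 34.44 kW


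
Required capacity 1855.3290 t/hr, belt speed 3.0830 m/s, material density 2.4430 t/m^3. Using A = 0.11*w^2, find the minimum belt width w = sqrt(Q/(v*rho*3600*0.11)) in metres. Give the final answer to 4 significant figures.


A_req = 1855.3290 / (3.0830 * 2.4430 * 3600) = 0.068426 m^2
w = sqrt(0.068426 / 0.11)
w = 0.7887 m


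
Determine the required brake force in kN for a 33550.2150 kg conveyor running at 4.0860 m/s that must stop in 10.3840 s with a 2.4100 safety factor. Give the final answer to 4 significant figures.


F = 33550.2150 * 4.0860 / 10.3840 * 2.4100 / 1000
F = 31.82 kN


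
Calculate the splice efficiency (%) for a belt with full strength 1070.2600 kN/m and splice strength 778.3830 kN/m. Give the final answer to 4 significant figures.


Eff = 778.3830 / 1070.2600 * 100
Eff = 72.73 %


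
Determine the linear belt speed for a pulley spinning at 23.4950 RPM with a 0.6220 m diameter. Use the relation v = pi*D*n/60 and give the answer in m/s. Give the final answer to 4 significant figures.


v = pi * 0.6220 * 23.4950 / 60
v = 0.7652 m/s


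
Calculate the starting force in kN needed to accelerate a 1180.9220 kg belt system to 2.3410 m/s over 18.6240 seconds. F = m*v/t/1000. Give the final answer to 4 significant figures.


F = 1180.9220 * 2.3410 / 18.6240 / 1000
F = 0.1484 kN


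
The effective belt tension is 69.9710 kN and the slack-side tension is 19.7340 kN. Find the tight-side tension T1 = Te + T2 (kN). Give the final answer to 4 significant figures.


T1 = Te + T2 = 69.9710 + 19.7340
T1 = 89.71 kN


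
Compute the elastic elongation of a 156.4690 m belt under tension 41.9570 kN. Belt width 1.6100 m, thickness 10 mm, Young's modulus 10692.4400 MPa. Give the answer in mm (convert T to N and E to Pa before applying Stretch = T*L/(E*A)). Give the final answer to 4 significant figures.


A = 1.6100 * 0.01 = 0.01610 m^2
Stretch = 41.9570*1000 * 156.4690 / (10692.4400e6 * 0.01610) * 1000
Stretch = 38.14 mm


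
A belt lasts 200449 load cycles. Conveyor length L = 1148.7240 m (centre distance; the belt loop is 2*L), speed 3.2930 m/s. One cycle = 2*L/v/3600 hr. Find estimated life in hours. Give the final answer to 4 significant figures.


cycle_time = 2 * 1148.7240 / 3.2930 / 3600 = 0.193799 hr
life = 200449 * 0.193799 = 38850 hours


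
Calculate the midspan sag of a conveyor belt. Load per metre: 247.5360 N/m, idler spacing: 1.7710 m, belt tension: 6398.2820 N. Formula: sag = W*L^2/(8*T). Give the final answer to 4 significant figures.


sag = 247.5360 * 1.7710^2 / (8 * 6398.2820)
sag = 0.01517 m


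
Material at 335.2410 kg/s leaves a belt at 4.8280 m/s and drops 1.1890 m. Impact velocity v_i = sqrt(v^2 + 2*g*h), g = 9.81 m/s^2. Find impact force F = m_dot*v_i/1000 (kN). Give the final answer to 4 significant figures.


v_i = sqrt(4.8280^2 + 2*9.81*1.1890) = 6.82918 m/s
F = 335.2410 * 6.82918 / 1000
F = 2.289 kN


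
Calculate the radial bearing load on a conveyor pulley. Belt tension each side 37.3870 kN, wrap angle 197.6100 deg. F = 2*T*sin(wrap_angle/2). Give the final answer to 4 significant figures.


F = 2 * 37.3870 * sin(197.6100/2 deg)
F = 73.89 kN


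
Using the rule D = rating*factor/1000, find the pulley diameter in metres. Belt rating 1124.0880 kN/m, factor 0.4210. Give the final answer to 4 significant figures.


D = 1124.0880 * 0.4210 / 1000
D = 0.4732 m


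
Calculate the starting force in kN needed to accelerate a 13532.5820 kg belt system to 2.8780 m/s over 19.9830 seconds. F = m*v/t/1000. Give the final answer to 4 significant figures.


F = 13532.5820 * 2.8780 / 19.9830 / 1000
F = 1.949 kN


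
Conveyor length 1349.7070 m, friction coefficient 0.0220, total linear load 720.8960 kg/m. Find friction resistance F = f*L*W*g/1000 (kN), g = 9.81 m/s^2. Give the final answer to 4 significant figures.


F = 0.0220 * 1349.7070 * 720.8960 * 9.81 / 1000
F = 210.0 kN


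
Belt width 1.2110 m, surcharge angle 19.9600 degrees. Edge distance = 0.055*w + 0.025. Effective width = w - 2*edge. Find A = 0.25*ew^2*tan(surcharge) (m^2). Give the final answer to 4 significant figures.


edge = 0.055*1.2110 + 0.025 = 0.091605 m
ew = 1.2110 - 2*0.091605 = 1.02779 m
A = 0.25 * 1.02779^2 * tan(19.9600 deg)
A = 0.09591 m^2


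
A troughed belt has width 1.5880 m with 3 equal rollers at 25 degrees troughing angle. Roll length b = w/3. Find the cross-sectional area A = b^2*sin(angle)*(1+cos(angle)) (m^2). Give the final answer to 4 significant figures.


b = 1.5880/3 = 0.529333 m
A = 0.529333^2 * sin(25 deg) * (1 + cos(25 deg))
A = 0.2257 m^2


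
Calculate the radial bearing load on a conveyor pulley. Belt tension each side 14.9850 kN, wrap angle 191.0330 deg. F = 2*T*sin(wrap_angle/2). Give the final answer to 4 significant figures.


F = 2 * 14.9850 * sin(191.0330/2 deg)
F = 29.83 kN


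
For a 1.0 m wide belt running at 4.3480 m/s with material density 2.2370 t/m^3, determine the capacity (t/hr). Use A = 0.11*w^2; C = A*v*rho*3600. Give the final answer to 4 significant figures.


A = 0.11 * 1.0^2 = 0.11 m^2
C = 0.11 * 4.3480 * 2.2370 * 3600
C = 3852 t/hr


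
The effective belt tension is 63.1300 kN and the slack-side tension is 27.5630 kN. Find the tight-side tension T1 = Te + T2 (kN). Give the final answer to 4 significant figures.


T1 = Te + T2 = 63.1300 + 27.5630
T1 = 90.69 kN


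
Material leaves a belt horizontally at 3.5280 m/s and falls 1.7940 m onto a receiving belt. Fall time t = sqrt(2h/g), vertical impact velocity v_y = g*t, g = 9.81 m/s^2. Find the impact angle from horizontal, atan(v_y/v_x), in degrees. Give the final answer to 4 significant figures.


t = sqrt(2*1.7940/9.81) = 0.604772 s
v_y = 9.81 * 0.604772 = 5.93281 m/s
angle = atan(5.93281 / 3.5280) = 59.26 deg


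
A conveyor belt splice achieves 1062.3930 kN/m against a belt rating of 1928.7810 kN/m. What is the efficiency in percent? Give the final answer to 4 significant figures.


Eff = 1062.3930 / 1928.7810 * 100
Eff = 55.08 %


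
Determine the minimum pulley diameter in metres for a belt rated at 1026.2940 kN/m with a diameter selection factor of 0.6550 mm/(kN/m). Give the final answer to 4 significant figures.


D = 1026.2940 * 0.6550 / 1000
D = 0.6722 m


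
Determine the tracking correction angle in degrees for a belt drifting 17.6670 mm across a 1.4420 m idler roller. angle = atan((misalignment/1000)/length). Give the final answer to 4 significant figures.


misalign_m = 17.6670 / 1000 = 0.017667 m
angle = atan(0.017667 / 1.4420)
angle = 0.7019 deg


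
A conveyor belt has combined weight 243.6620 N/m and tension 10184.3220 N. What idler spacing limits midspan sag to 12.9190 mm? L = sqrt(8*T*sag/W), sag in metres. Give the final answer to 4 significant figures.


sag = 12.9190/1000 = 0.012919 m
L = sqrt(8 * 10184.3220 * 0.012919 / 243.6620)
L = 2.078 m


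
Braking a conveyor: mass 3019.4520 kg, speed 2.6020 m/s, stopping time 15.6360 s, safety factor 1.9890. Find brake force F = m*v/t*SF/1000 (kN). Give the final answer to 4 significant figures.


F = 3019.4520 * 2.6020 / 15.6360 * 1.9890 / 1000
F = 0.9994 kN


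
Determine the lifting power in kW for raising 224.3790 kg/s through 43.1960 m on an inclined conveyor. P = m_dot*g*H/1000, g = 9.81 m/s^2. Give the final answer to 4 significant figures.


P = 224.3790 * 9.81 * 43.1960 / 1000
P = 95.08 kW


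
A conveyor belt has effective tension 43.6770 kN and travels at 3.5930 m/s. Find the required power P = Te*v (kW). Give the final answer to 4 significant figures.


P = Te * v = 43.6770 * 3.5930
P = 156.9 kW


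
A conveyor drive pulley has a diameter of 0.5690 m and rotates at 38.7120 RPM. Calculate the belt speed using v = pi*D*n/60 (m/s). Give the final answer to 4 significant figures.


v = pi * 0.5690 * 38.7120 / 60
v = 1.153 m/s


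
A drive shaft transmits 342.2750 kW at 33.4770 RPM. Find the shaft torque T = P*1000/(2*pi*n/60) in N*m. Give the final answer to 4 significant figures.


omega = 2*pi*33.4770/60 = 3.5057 rad/s
T = 342.2750*1000 / 3.5057
T = 97630 N*m


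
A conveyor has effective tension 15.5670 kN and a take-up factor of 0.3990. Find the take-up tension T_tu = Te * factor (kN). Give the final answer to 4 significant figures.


T_tu = 15.5670 * 0.3990
T_tu = 6.211 kN


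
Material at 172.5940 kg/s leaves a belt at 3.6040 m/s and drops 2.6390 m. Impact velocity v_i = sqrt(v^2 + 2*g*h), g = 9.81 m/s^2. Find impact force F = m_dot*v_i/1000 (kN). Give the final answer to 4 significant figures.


v_i = sqrt(3.6040^2 + 2*9.81*2.6390) = 8.04773 m/s
F = 172.5940 * 8.04773 / 1000
F = 1.389 kN


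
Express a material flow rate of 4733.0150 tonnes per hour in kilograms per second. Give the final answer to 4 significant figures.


m_dot = 4733.0150 * 1000 / 3600
m_dot = 1315 kg/s


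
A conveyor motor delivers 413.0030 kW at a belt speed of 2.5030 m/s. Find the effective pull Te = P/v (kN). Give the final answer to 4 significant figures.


Te = P / v = 413.0030 / 2.5030
Te = 165.0 kN


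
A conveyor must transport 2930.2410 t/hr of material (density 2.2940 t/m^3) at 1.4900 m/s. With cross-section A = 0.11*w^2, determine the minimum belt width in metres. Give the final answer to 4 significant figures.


A_req = 2930.2410 / (1.4900 * 2.2940 * 3600) = 0.238134 m^2
w = sqrt(0.238134 / 0.11)
w = 1.471 m


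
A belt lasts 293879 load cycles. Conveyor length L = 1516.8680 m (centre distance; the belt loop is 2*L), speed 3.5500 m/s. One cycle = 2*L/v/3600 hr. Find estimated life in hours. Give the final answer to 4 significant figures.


cycle_time = 2 * 1516.8680 / 3.5500 / 3600 = 0.237382 hr
life = 293879 * 0.237382 = 69760 hours


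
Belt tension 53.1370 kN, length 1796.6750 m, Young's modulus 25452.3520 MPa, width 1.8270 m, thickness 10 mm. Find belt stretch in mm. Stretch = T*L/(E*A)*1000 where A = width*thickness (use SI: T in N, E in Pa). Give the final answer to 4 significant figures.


A = 1.8270 * 0.01 = 0.01827 m^2
Stretch = 53.1370*1000 * 1796.6750 / (25452.3520e6 * 0.01827) * 1000
Stretch = 205.3 mm


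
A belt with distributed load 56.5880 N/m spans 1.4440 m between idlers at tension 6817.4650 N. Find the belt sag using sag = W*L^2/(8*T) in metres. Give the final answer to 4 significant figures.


sag = 56.5880 * 1.4440^2 / (8 * 6817.4650)
sag = 0.002163 m


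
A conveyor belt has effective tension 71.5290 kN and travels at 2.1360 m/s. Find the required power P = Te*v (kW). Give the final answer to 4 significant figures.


P = Te * v = 71.5290 * 2.1360
P = 152.8 kW


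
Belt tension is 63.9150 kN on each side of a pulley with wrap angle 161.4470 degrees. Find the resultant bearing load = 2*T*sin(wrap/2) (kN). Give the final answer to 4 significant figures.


F = 2 * 63.9150 * sin(161.4470/2 deg)
F = 126.2 kN


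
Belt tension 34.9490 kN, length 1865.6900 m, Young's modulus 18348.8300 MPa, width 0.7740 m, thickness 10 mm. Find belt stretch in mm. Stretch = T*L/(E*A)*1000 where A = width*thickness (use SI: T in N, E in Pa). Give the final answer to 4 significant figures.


A = 0.7740 * 0.01 = 0.00774 m^2
Stretch = 34.9490*1000 * 1865.6900 / (18348.8300e6 * 0.00774) * 1000
Stretch = 459.1 mm


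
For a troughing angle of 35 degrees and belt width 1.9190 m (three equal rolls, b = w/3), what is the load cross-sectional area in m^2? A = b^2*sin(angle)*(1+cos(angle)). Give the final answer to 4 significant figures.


b = 1.9190/3 = 0.639667 m
A = 0.639667^2 * sin(35 deg) * (1 + cos(35 deg))
A = 0.4269 m^2


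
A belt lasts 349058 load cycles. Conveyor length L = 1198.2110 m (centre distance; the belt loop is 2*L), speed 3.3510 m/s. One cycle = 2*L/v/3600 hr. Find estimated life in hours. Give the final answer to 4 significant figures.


cycle_time = 2 * 1198.2110 / 3.3510 / 3600 = 0.198649 hr
life = 349058 * 0.198649 = 69340 hours


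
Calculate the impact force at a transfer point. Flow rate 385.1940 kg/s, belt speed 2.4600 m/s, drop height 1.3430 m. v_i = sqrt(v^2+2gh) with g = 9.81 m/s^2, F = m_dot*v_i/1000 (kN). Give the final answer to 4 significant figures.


v_i = sqrt(2.4600^2 + 2*9.81*1.3430) = 5.69221 m/s
F = 385.1940 * 5.69221 / 1000
F = 2.193 kN


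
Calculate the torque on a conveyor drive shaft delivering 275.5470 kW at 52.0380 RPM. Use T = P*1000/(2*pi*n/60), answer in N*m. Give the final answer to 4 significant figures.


omega = 2*pi*52.0380/60 = 5.44941 rad/s
T = 275.5470*1000 / 5.44941
T = 50560 N*m


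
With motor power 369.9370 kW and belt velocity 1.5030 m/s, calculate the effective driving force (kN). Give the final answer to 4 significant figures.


Te = P / v = 369.9370 / 1.5030
Te = 246.1 kN


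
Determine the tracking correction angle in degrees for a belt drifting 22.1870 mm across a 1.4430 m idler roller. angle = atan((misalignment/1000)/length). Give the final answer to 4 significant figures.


misalign_m = 22.1870 / 1000 = 0.022187 m
angle = atan(0.022187 / 1.4430)
angle = 0.8809 deg


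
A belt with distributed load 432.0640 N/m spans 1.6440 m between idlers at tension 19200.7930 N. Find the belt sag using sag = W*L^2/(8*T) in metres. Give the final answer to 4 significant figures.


sag = 432.0640 * 1.6440^2 / (8 * 19200.7930)
sag = 0.007602 m


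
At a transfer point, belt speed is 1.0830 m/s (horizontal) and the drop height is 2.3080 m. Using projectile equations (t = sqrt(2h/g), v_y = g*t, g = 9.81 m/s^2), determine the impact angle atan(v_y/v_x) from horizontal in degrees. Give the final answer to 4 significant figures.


t = sqrt(2*2.3080/9.81) = 0.685959 s
v_y = 9.81 * 0.685959 = 6.72926 m/s
angle = atan(6.72926 / 1.0830) = 80.86 deg


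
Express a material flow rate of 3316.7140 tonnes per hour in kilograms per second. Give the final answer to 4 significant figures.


m_dot = 3316.7140 * 1000 / 3600
m_dot = 921.3 kg/s


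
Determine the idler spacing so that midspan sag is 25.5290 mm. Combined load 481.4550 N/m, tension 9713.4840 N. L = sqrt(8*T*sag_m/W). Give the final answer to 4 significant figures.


sag = 25.5290/1000 = 0.025529 m
L = sqrt(8 * 9713.4840 * 0.025529 / 481.4550)
L = 2.030 m


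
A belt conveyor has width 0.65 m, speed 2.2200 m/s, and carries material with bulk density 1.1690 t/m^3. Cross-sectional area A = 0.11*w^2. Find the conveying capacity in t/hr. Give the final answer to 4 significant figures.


A = 0.11 * 0.65^2 = 0.046475 m^2
C = 0.046475 * 2.2200 * 1.1690 * 3600
C = 434.2 t/hr


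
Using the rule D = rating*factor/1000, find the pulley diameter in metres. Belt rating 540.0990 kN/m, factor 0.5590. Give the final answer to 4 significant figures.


D = 540.0990 * 0.5590 / 1000
D = 0.3019 m


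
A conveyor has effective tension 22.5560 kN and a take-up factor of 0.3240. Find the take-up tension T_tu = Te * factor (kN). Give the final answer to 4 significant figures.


T_tu = 22.5560 * 0.3240
T_tu = 7.308 kN


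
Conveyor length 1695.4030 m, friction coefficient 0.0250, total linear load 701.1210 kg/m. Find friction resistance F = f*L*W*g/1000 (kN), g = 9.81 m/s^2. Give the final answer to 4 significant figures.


F = 0.0250 * 1695.4030 * 701.1210 * 9.81 / 1000
F = 291.5 kN


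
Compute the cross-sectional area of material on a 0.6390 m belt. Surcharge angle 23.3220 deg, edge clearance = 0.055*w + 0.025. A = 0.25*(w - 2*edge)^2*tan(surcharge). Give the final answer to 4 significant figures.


edge = 0.055*0.6390 + 0.025 = 0.060145 m
ew = 0.6390 - 2*0.060145 = 0.51871 m
A = 0.25 * 0.51871^2 * tan(23.3220 deg)
A = 0.02900 m^2


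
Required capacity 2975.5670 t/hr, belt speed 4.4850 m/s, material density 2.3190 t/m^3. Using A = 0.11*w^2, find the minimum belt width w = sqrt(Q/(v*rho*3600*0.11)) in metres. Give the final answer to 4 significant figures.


A_req = 2975.5670 / (4.4850 * 2.3190 * 3600) = 0.0794702 m^2
w = sqrt(0.0794702 / 0.11)
w = 0.8500 m


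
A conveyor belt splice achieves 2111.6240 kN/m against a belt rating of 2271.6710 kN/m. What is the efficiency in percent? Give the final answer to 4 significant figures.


Eff = 2111.6240 / 2271.6710 * 100
Eff = 92.95 %


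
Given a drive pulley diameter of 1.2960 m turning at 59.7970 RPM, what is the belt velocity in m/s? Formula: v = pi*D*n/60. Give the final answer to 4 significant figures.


v = pi * 1.2960 * 59.7970 / 60
v = 4.058 m/s


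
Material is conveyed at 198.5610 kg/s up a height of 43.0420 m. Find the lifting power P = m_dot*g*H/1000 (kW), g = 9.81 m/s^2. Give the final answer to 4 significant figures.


P = 198.5610 * 9.81 * 43.0420 / 1000
P = 83.84 kW


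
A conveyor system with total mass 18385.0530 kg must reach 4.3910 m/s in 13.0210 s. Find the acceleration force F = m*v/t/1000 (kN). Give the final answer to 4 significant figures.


F = 18385.0530 * 4.3910 / 13.0210 / 1000
F = 6.200 kN


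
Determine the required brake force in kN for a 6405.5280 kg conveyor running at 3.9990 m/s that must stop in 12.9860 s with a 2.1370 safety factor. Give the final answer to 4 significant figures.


F = 6405.5280 * 3.9990 / 12.9860 * 2.1370 / 1000
F = 4.215 kN


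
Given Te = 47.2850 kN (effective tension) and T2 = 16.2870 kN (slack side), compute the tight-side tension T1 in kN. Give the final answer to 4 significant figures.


T1 = Te + T2 = 47.2850 + 16.2870
T1 = 63.57 kN


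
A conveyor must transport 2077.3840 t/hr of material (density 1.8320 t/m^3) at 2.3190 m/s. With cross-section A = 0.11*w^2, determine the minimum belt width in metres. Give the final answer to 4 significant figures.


A_req = 2077.3840 / (2.3190 * 1.8320 * 3600) = 0.135828 m^2
w = sqrt(0.135828 / 0.11)
w = 1.111 m


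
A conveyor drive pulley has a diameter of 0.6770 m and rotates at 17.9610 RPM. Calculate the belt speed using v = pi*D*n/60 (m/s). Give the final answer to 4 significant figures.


v = pi * 0.6770 * 17.9610 / 60
v = 0.6367 m/s


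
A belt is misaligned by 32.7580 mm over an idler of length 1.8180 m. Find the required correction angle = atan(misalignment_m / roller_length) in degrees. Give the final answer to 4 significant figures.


misalign_m = 32.7580 / 1000 = 0.032758 m
angle = atan(0.032758 / 1.8180)
angle = 1.032 deg


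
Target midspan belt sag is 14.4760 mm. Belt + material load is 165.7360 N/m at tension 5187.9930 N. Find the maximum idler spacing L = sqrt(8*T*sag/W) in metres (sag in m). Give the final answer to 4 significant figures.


sag = 14.4760/1000 = 0.014476 m
L = sqrt(8 * 5187.9930 * 0.014476 / 165.7360)
L = 1.904 m


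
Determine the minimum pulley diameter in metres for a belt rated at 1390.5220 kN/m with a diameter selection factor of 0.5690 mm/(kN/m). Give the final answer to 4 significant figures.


D = 1390.5220 * 0.5690 / 1000
D = 0.7912 m


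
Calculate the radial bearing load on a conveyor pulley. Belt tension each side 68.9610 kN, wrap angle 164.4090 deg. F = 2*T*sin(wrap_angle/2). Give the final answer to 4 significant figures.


F = 2 * 68.9610 * sin(164.4090/2 deg)
F = 136.6 kN


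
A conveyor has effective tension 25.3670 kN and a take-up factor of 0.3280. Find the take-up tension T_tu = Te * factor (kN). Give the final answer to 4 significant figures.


T_tu = 25.3670 * 0.3280
T_tu = 8.320 kN


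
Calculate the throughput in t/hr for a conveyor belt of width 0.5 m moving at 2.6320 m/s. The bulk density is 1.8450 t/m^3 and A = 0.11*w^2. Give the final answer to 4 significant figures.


A = 0.11 * 0.5^2 = 0.0275 m^2
C = 0.0275 * 2.6320 * 1.8450 * 3600
C = 480.7 t/hr


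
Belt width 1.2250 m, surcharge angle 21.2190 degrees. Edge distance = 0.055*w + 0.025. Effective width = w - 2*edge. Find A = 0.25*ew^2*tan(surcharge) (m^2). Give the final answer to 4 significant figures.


edge = 0.055*1.2250 + 0.025 = 0.092375 m
ew = 1.2250 - 2*0.092375 = 1.04025 m
A = 0.25 * 1.04025^2 * tan(21.2190 deg)
A = 0.1050 m^2


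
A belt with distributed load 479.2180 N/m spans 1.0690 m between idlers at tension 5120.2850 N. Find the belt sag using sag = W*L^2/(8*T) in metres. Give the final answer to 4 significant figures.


sag = 479.2180 * 1.0690^2 / (8 * 5120.2850)
sag = 0.01337 m


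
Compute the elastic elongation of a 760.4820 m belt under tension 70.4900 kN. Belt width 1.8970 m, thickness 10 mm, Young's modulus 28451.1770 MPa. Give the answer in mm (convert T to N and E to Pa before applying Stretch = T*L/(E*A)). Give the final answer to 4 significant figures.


A = 1.8970 * 0.01 = 0.01897 m^2
Stretch = 70.4900*1000 * 760.4820 / (28451.1770e6 * 0.01897) * 1000
Stretch = 99.32 mm


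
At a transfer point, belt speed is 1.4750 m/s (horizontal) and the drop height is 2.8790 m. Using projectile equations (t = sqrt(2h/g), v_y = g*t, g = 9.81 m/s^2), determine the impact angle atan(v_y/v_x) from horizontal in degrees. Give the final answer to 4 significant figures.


t = sqrt(2*2.8790/9.81) = 0.766128 s
v_y = 9.81 * 0.766128 = 7.51572 m/s
angle = atan(7.51572 / 1.4750) = 78.90 deg


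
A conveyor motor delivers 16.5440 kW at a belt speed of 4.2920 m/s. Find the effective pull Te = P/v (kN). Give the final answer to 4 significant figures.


Te = P / v = 16.5440 / 4.2920
Te = 3.855 kN


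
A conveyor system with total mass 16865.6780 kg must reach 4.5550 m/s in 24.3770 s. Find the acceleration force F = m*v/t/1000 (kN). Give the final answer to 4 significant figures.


F = 16865.6780 * 4.5550 / 24.3770 / 1000
F = 3.151 kN


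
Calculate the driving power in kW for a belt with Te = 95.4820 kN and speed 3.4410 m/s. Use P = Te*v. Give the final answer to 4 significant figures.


P = Te * v = 95.4820 * 3.4410
P = 328.6 kW


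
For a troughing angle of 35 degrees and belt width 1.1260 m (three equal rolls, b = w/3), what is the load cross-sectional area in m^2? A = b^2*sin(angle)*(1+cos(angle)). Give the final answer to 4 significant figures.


b = 1.1260/3 = 0.375333 m
A = 0.375333^2 * sin(35 deg) * (1 + cos(35 deg))
A = 0.1470 m^2


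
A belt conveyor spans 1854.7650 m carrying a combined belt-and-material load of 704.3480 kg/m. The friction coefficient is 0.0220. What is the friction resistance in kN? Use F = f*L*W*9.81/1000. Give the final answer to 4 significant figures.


F = 0.0220 * 1854.7650 * 704.3480 * 9.81 / 1000
F = 281.9 kN


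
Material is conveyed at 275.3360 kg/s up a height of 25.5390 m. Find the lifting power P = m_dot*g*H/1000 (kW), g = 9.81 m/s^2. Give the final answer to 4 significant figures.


P = 275.3360 * 9.81 * 25.5390 / 1000
P = 68.98 kW


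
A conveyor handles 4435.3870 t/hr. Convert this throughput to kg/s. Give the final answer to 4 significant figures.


m_dot = 4435.3870 * 1000 / 3600
m_dot = 1232 kg/s


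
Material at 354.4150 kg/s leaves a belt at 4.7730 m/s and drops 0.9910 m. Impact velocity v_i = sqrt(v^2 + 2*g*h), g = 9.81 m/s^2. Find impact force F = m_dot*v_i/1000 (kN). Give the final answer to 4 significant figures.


v_i = sqrt(4.7730^2 + 2*9.81*0.9910) = 6.49807 m/s
F = 354.4150 * 6.49807 / 1000
F = 2.303 kN


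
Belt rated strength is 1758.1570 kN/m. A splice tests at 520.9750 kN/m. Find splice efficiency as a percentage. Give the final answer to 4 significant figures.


Eff = 520.9750 / 1758.1570 * 100
Eff = 29.63 %


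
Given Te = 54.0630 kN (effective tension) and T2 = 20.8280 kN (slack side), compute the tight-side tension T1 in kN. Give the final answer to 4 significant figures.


T1 = Te + T2 = 54.0630 + 20.8280
T1 = 74.89 kN


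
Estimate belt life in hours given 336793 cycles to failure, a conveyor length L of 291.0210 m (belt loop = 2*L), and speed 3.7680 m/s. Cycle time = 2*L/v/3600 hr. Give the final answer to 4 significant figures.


cycle_time = 2 * 291.0210 / 3.7680 / 3600 = 0.0429083 hr
life = 336793 * 0.0429083 = 14450 hours


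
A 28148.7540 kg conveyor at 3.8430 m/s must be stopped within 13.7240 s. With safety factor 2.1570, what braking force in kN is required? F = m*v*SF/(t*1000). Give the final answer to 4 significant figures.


F = 28148.7540 * 3.8430 / 13.7240 * 2.1570 / 1000
F = 17.00 kN


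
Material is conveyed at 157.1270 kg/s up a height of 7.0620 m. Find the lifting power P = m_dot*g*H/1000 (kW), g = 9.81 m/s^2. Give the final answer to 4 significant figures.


P = 157.1270 * 9.81 * 7.0620 / 1000
P = 10.89 kW


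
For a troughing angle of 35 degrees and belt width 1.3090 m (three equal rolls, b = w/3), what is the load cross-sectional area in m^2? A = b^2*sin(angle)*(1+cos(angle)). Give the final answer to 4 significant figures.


b = 1.3090/3 = 0.436333 m
A = 0.436333^2 * sin(35 deg) * (1 + cos(35 deg))
A = 0.1987 m^2


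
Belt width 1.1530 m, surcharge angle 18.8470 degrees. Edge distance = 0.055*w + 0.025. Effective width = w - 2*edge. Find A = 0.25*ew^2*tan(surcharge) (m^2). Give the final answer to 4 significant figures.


edge = 0.055*1.1530 + 0.025 = 0.088415 m
ew = 1.1530 - 2*0.088415 = 0.97617 m
A = 0.25 * 0.97617^2 * tan(18.8470 deg)
A = 0.08132 m^2


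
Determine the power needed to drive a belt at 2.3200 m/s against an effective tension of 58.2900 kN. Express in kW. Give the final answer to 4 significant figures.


P = Te * v = 58.2900 * 2.3200
P = 135.2 kW


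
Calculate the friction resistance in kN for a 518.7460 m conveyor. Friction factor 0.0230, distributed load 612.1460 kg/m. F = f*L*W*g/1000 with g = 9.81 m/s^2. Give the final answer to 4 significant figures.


F = 0.0230 * 518.7460 * 612.1460 * 9.81 / 1000
F = 71.65 kN


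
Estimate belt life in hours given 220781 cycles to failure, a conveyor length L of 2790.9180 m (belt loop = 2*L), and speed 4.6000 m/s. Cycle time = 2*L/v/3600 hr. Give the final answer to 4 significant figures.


cycle_time = 2 * 2790.9180 / 4.6000 / 3600 = 0.337067 hr
life = 220781 * 0.337067 = 74420 hours


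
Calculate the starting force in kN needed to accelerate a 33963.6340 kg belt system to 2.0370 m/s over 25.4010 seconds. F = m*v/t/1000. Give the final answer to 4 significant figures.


F = 33963.6340 * 2.0370 / 25.4010 / 1000
F = 2.724 kN


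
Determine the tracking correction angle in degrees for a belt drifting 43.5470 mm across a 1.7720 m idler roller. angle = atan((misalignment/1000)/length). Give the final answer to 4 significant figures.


misalign_m = 43.5470 / 1000 = 0.043547 m
angle = atan(0.043547 / 1.7720)
angle = 1.408 deg


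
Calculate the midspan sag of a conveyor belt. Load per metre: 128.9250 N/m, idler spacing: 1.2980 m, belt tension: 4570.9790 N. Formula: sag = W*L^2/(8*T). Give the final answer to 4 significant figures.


sag = 128.9250 * 1.2980^2 / (8 * 4570.9790)
sag = 0.005940 m


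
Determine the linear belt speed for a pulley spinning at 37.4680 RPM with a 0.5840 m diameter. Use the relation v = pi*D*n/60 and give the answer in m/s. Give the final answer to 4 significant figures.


v = pi * 0.5840 * 37.4680 / 60
v = 1.146 m/s


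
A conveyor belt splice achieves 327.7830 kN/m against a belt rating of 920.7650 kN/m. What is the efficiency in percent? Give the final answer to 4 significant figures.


Eff = 327.7830 / 920.7650 * 100
Eff = 35.60 %
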